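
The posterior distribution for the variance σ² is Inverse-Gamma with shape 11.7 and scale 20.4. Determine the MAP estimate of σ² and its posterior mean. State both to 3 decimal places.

MAP estimate = 1.606, posterior mean = 1.907

Mode = β/(α+1) = 20.4/12.7 = 1.606.
Mean = β/(α−1) = 20.4/10.7 = 1.907.
The mean is pulled above the mode by the posterior's right skew.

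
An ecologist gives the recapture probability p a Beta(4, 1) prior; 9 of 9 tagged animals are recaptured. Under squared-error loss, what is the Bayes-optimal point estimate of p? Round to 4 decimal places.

0.9286

Posterior: Beta(4+9, 1+0) = Beta(13, 1).
Since β = 1 ≤ 1 and α > 1, the Beta density is monotone increasing on [0,1]; the mode is at 1.
Mean = 13/(13+1) = 0.9286.
Squared-error loss ⇒ the optimal estimator is the posterior mean.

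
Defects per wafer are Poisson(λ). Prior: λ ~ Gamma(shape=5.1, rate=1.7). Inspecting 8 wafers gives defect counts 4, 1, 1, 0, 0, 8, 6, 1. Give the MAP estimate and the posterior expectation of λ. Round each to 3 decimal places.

λ_MAP = 2.588, E[λ|data] = 2.691

Σ counts = 21. Posterior: Gamma(shape = 5.1+21 = 26.1, rate = 1.7+8 = 9.7).
Mode = (α−1)/β = 25.1/9.7 = 2.588.
Mean = α/β = 26.1/9.7 = 2.691.
Right-skewed posterior ⇒ mode < mean.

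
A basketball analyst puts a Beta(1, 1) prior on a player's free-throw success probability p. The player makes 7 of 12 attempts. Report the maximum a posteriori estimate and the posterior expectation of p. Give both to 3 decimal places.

MAP: 0.583. Posterior mean: 0.571.

Posterior: Beta(1+7, 1+5) = Beta(8, 6).
Mode = (8−1)/(8+6−2) = 7/12 = 0.583.
With a flat prior the MAP equals the MLE, 7/12.
Mean = 8/(8+6) = 8/14 = 0.571.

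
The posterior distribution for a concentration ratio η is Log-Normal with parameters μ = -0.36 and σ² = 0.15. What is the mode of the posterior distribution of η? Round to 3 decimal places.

Mode = exp(μ − σ²) = exp(-0.51) = 0.600.
Mean = exp(μ + σ²/2) = exp(-0.285) = 0.752.
This is the posterior mode — the MAP estimate.

0.600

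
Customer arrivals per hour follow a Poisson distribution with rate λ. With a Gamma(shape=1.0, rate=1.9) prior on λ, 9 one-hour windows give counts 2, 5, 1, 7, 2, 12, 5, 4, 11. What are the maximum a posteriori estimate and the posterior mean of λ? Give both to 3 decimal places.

Σ counts = 49. Posterior: Gamma(shape = 1.0+49 = 50.0, rate = 1.9+9 = 10.9).
Mode = (α−1)/β = 49.0/10.9 = 4.495.
Mean = α/β = 50.0/10.9 = 4.587.

MAP = 4.495; posterior mean = 4.587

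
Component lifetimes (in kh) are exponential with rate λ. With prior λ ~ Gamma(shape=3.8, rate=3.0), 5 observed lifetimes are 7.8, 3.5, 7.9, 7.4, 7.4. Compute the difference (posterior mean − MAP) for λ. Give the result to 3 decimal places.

0.027

Σ times = 34.0. Posterior: Gamma(shape = 3.8+5 = 8.8, rate = 3.0+34.0 = 37.0).
Mode = (α−1)/β = 7.8/37.0 = 0.211.
Mean = α/β = 8.8/37.0 = 0.238.
Difference = 0.238 − 0.211 = 0.027.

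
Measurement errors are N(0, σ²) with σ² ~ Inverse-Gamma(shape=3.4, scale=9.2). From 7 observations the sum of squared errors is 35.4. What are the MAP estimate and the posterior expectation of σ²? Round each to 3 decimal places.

Posterior: Inverse-Gamma(shape = 3.4+7/2 = 6.9, scale = 9.2+35.4/2 = 26.9).
Mode = β/(α+1) = 26.9/7.9 = 3.405.
Mean = β/(α−1) = 26.9/5.9 = 4.559.

MAP = 3.405, posterior mean = 4.559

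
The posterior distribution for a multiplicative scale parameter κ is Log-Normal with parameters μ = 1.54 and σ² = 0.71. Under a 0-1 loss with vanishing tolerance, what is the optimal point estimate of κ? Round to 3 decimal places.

Mode = exp(μ − σ²) = exp(0.83) = 2.293.
Mean = exp(μ + σ²/2) = exp(1.895) = 6.653.
This is the posterior mode — the MAP estimate.

2.293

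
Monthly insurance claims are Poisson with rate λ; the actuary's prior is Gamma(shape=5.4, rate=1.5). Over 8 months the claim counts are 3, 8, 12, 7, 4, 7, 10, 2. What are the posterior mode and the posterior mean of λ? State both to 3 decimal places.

Σ counts = 53. Posterior: Gamma(shape = 5.4+53 = 58.4, rate = 1.5+8 = 9.5).
Mode = (α−1)/β = 57.4/9.5 = 6.042.
Mean = α/β = 58.4/9.5 = 6.147.

posterior mode = 6.042, posterior mean = 6.147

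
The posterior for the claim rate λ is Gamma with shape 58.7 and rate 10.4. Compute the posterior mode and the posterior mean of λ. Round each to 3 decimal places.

MAP = 5.548; posterior mean = 5.644

Mode = (α−1)/β = 57.7/10.4 = 5.548.
Mean = α/β = 58.7/10.4 = 5.644.
Mean > mode: the posterior has a right tail.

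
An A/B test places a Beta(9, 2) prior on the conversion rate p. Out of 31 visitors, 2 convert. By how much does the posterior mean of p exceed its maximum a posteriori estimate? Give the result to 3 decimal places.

Posterior: Beta(9+2, 2+29) = Beta(11, 31).
Mode = (11−1)/(11+31−2) = 10/40 = 0.250.
Mean = 11/(11+31) = 11/42 = 0.262.
Difference = 0.262 − 0.250 = 0.012.

0.012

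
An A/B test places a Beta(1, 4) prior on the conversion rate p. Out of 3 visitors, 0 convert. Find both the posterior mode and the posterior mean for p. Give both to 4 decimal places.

Posterior: Beta(1+0, 4+3) = Beta(1, 7).
Since α = 1 ≤ 1 and β > 1, the Beta density is monotone decreasing on [0,1]; the mode is at 0.
Mean = 1/(1+7) = 0.1250.
The posterior is right-skewed, so the mean exceeds the mode.

MAP = 0.0000; posterior mean = 0.1250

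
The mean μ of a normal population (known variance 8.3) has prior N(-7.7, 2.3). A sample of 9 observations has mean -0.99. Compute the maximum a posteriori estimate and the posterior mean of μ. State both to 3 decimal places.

Posterior for μ is Normal. Precision-weighted mean: (1/2.3·-7.7 + 9/8.3·-0.99) / (1/2.3 + 9/8.3) = -2.910.
A Normal posterior is symmetric, so mode = mean.

MAP: -2.910. Posterior mean: -2.910.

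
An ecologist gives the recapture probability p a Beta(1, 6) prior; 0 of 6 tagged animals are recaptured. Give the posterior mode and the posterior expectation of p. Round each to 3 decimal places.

MAP = 0.000, posterior mean = 0.077

Posterior: Beta(1+0, 6+6) = Beta(1, 12).
Since α = 1 ≤ 1 and β > 1, the Beta density is monotone decreasing on [0,1]; the mode is at 0.
Mean = 1/(1+12) = 0.077.
The posterior is right-skewed, so the mean exceeds the mode.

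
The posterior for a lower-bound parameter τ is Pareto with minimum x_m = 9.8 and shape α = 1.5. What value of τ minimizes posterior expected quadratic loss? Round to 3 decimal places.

29.400

The Pareto density is strictly decreasing on [x_m, ∞), so the mode is x_m = 9.800.
Mean = α·x_m/(α−1) = 1.5·9.8/0.5 = 29.400.
Quadratic loss ⇒ the optimal estimator is the posterior mean.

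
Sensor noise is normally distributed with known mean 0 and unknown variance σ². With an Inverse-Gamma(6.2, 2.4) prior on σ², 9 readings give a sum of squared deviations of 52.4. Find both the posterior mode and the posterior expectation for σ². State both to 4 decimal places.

Posterior: Inverse-Gamma(shape = 6.2+9/2 = 10.7, scale = 2.4+52.4/2 = 28.6).
Mode = β/(α+1) = 28.6/11.7 = 2.4444.
Mean = β/(α−1) = 28.6/9.7 = 2.9485.
Right-skewed posterior ⇒ mode < mean.

MAP = 2.4444; posterior mean = 2.9485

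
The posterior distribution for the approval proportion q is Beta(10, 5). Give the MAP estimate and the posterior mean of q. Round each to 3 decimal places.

q_MAP = 0.692, E[q|data] = 0.667

Mode = (10−1)/(10+5−2) = 9/13 = 0.692.
Mean = 10/(10+5) = 10/15 = 0.667.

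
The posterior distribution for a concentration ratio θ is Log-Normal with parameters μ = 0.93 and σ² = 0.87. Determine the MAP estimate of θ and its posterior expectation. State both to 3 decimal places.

Mode = exp(μ − σ²) = exp(0.06) = 1.062.
Mean = exp(μ + σ²/2) = exp(1.365) = 3.916.
The posterior is right-skewed, so the mean exceeds the mode.

MAP = 1.062; posterior mean = 3.916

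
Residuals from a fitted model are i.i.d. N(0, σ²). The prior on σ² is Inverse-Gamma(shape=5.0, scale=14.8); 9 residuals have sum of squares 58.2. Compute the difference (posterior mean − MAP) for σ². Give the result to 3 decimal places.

Posterior: Inverse-Gamma(shape = 5.0+9/2 = 9.5, scale = 14.8+58.2/2 = 43.9).
Mode = β/(α+1) = 43.9/10.5 = 4.181.
Mean = β/(α−1) = 43.9/8.5 = 5.165.
Difference = 5.165 − 4.181 = 0.984.

0.984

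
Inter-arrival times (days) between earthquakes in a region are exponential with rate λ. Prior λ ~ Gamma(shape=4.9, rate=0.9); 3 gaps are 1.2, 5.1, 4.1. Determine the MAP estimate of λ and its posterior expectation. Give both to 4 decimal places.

λ_MAP = 0.6106, E[λ|data] = 0.6991

Σ times = 10.4. Posterior: Gamma(shape = 4.9+3 = 7.9, rate = 0.9+10.4 = 11.3).
Mode = (α−1)/β = 6.9/11.3 = 0.6106.
Mean = α/β = 7.9/11.3 = 0.6991.
The posterior is right-skewed, so the mean exceeds the mode.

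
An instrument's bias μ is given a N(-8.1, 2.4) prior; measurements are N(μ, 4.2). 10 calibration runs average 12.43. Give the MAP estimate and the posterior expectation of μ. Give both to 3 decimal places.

Posterior for μ is Normal. Precision-weighted mean: (1/2.4·-8.1 + 10/4.2·12.43) / (1/2.4 + 10/4.2) = 9.372.
A Normal posterior is symmetric, so mode = mean.

MAP: 9.372. Posterior mean: 9.372.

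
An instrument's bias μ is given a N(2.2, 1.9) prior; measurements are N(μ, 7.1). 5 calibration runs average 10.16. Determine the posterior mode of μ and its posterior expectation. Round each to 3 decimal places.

MAP: 6.755. Posterior mean: 6.755.

Posterior for μ is Normal. Precision-weighted mean: (1/1.9·2.2 + 5/7.1·10.16) / (1/1.9 + 5/7.1) = 6.755.
A Normal posterior is symmetric, so mode = mean.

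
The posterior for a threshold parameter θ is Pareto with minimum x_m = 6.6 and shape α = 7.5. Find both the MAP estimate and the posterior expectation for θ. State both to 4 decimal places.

MAP estimate = 6.6000, posterior expectation = 7.6154

The Pareto density is strictly decreasing on [x_m, ∞), so the mode is x_m = 6.6000.
Mean = α·x_m/(α−1) = 7.5·6.6/6.5 = 7.6154.
Right-skewed posterior ⇒ mode < mean.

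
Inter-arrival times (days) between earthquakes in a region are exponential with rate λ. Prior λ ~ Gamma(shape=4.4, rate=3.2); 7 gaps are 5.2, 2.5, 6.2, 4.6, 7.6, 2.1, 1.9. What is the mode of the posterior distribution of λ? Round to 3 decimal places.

Σ times = 30.1. Posterior: Gamma(shape = 4.4+7 = 11.4, rate = 3.2+30.1 = 33.3).
Mode = (α−1)/β = 10.4/33.3 = 0.312.
Mean = α/β = 11.4/33.3 = 0.342.
This is the posterior mode — the MAP estimate.

0.312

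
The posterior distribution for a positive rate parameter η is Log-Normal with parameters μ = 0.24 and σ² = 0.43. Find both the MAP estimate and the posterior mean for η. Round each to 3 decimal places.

MAP: 0.827. Posterior mean: 1.576.

Mode = exp(μ − σ²) = exp(-0.19) = 0.827.
Mean = exp(μ + σ²/2) = exp(0.455) = 1.576.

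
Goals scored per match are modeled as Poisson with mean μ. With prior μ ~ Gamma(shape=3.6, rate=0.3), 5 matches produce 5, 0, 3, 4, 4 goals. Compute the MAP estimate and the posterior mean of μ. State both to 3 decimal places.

Σ counts = 16. Posterior: Gamma(shape = 3.6+16 = 19.6, rate = 0.3+5 = 5.3).
Mode = (α−1)/β = 18.6/5.3 = 3.509.
Mean = α/β = 19.6/5.3 = 3.698.
The posterior is right-skewed, so the mean exceeds the mode.

MAP estimate = 3.509, posterior mean = 3.698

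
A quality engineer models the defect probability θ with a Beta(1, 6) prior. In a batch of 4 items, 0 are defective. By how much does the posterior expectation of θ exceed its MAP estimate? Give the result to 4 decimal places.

Posterior: Beta(1+0, 6+4) = Beta(1, 10).
Since α = 1 ≤ 1 and β > 1, the Beta density is monotone decreasing on [0,1]; the mode is at 0.
Mean = 1/(1+10) = 0.0909.
Difference = 0.0909 − 0.0000 = 0.0909.
The posterior is right-skewed, so the mean exceeds the mode.

0.0909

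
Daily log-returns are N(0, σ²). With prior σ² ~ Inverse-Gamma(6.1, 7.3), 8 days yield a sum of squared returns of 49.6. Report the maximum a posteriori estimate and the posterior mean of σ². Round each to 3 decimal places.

σ²_MAP = 2.892, E[σ²|data] = 3.527

Posterior: Inverse-Gamma(shape = 6.1+8/2 = 10.1, scale = 7.3+49.6/2 = 32.1).
Mode = β/(α+1) = 32.1/11.1 = 2.892.
Mean = β/(α−1) = 32.1/9.1 = 3.527.
Mean > mode: the posterior has a right tail.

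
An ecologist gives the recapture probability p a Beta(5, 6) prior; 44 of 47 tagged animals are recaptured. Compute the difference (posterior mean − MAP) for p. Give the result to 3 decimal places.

Posterior: Beta(5+44, 6+3) = Beta(49, 9).
Mode = (49−1)/(49+9−2) = 48/56 = 0.857.
Mean = 49/(49+9) = 49/58 = 0.845.
Difference = 0.845 − 0.857 = -0.012.

-0.012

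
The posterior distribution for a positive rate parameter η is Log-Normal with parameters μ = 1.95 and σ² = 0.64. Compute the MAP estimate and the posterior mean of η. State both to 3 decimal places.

Mode = exp(μ − σ²) = exp(1.31) = 3.706.
Mean = exp(μ + σ²/2) = exp(2.270) = 9.679.

MAP: 3.706. Posterior mean: 9.679.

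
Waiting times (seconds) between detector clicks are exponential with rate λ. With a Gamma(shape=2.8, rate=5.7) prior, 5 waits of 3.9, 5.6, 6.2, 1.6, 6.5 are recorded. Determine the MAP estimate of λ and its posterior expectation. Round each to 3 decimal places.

MAP estimate = 0.231, posterior expectation = 0.264

Σ times = 23.8. Posterior: Gamma(shape = 2.8+5 = 7.8, rate = 5.7+23.8 = 29.5).
Mode = (α−1)/β = 6.8/29.5 = 0.231.
Mean = α/β = 7.8/29.5 = 0.264.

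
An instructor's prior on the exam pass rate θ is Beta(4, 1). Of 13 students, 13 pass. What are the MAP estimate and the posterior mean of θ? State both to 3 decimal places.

MAP estimate = 1.000, posterior mean = 0.944

Posterior: Beta(4+13, 1+0) = Beta(17, 1).
Since β = 1 ≤ 1 and α > 1, the Beta density is monotone increasing on [0,1]; the mode is at 1.
Mean = 17/(17+1) = 0.944.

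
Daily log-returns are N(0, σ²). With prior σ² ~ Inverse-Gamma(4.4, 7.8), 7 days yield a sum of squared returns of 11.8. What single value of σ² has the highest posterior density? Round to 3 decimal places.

Posterior: Inverse-Gamma(shape = 4.4+7/2 = 7.9, scale = 7.8+11.8/2 = 13.7).
Mode = β/(α+1) = 13.7/8.9 = 1.539.
Mean = β/(α−1) = 13.7/6.9 = 1.986.
This is the posterior mode — the MAP estimate.

1.539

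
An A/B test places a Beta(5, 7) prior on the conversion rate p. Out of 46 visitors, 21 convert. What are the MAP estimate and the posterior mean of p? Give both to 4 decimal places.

Posterior: Beta(5+21, 7+25) = Beta(26, 32).
Mode = (26−1)/(26+32−2) = 25/56 = 0.4464.
Mean = 26/(26+32) = 26/58 = 0.4483.
Mean > mode: the posterior has a right tail.

MAP: 0.4464. Posterior mean: 0.4483.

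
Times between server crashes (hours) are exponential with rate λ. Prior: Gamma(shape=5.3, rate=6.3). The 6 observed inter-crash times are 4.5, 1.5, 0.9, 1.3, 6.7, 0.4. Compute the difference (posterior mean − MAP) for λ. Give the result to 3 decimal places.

0.046

Σ times = 15.3. Posterior: Gamma(shape = 5.3+6 = 11.3, rate = 6.3+15.3 = 21.6).
Mode = (α−1)/β = 10.3/21.6 = 0.477.
Mean = α/β = 11.3/21.6 = 0.523.
Difference = 0.523 − 0.477 = 0.046.
The mean is pulled above the mode by the posterior's right skew.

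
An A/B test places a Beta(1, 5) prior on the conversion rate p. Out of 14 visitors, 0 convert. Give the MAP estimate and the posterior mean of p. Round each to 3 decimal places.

Posterior: Beta(1+0, 5+14) = Beta(1, 19).
Since α = 1 ≤ 1 and β > 1, the Beta density is monotone decreasing on [0,1]; the mode is at 0.
Mean = 1/(1+19) = 0.050.
The mean is pulled above the mode by the posterior's right skew.

MAP estimate = 0.000, posterior mean = 0.050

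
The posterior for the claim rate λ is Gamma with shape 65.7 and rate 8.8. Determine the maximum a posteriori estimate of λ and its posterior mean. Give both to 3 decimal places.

λ_MAP = 7.352, E[λ|data] = 7.466

Mode = (α−1)/β = 64.7/8.8 = 7.352.
Mean = α/β = 65.7/8.8 = 7.466.
Right-skewed posterior ⇒ mode < mean.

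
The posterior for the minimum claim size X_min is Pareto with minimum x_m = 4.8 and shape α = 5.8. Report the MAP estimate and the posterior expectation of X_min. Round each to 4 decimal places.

MAP = 4.8000; posterior mean = 5.8000

The Pareto density is strictly decreasing on [x_m, ∞), so the mode is x_m = 4.8000.
Mean = α·x_m/(α−1) = 5.8·4.8/4.8 = 5.8000.
Mean > mode: the posterior has a right tail.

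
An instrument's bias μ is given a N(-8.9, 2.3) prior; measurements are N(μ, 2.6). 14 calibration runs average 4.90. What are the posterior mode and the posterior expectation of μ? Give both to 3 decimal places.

Posterior for μ is Normal. Precision-weighted mean: (1/2.3·-8.9 + 14/2.6·4.90) / (1/2.3 + 14/2.6) = 3.869.
A Normal posterior is symmetric, so mode = mean.

MAP = 3.869; posterior mean = 3.869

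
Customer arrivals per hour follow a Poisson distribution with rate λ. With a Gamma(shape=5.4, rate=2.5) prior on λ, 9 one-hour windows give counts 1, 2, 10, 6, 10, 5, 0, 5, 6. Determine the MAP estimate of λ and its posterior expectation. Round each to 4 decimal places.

MAP = 4.2957, posterior mean = 4.3826

Σ counts = 45. Posterior: Gamma(shape = 5.4+45 = 50.4, rate = 2.5+9 = 11.5).
Mode = (α−1)/β = 49.4/11.5 = 4.2957.
Mean = α/β = 50.4/11.5 = 4.3826.
Mean > mode: the posterior has a right tail.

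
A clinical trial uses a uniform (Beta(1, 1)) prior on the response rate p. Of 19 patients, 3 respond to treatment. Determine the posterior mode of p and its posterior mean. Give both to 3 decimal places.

Posterior: Beta(1+3, 1+16) = Beta(4, 17).
Mode = (4−1)/(4+17−2) = 3/19 = 0.158.
Mean = 4/(4+17) = 4/21 = 0.190.

MAP = 0.158, posterior mean = 0.190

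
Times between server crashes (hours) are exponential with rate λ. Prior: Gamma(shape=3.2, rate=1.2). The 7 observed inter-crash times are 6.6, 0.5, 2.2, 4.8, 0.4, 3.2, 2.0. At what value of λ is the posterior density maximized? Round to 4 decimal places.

0.4402

Σ times = 19.7. Posterior: Gamma(shape = 3.2+7 = 10.2, rate = 1.2+19.7 = 20.9).
Mode = (α−1)/β = 9.2/20.9 = 0.4402.
Mean = α/β = 10.2/20.9 = 0.4880.
This is the posterior mode — the MAP estimate.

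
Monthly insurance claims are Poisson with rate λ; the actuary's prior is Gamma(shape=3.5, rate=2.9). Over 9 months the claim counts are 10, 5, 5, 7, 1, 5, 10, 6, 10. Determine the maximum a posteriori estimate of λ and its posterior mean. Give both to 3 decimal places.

Σ counts = 59. Posterior: Gamma(shape = 3.5+59 = 62.5, rate = 2.9+9 = 11.9).
Mode = (α−1)/β = 61.5/11.9 = 5.168.
Mean = α/β = 62.5/11.9 = 5.252.
Mean > mode: the posterior has a right tail.

λ_MAP = 5.168, E[λ|data] = 5.252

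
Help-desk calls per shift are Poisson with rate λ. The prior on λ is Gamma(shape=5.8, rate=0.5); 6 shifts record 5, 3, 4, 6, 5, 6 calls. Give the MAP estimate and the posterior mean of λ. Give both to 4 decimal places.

Σ counts = 29. Posterior: Gamma(shape = 5.8+29 = 34.8, rate = 0.5+6 = 6.5).
Mode = (α−1)/β = 33.8/6.5 = 5.2000.
Mean = α/β = 34.8/6.5 = 5.3538.

MAP: 5.2000. Posterior mean: 5.3538.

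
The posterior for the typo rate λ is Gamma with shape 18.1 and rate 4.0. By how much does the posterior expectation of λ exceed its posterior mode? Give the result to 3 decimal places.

0.250

Mode = (α−1)/β = 17.1/4.0 = 4.275.
Mean = α/β = 18.1/4.0 = 4.525.
Difference = 4.525 − 4.275 = 0.250.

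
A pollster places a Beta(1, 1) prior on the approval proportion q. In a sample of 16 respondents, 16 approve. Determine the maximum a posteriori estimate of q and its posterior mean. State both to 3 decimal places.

Posterior: Beta(1+16, 1+0) = Beta(17, 1).
Since β = 1 ≤ 1 and α > 1, the Beta density is monotone increasing on [0,1]; the mode is at 1.
Mean = 17/(17+1) = 0.944.

maximum a posteriori estimate = 1.000, posterior mean = 0.944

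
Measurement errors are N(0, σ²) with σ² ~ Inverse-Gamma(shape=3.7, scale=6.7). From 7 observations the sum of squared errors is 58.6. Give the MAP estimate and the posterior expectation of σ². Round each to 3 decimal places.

Posterior: Inverse-Gamma(shape = 3.7+7/2 = 7.2, scale = 6.7+58.6/2 = 36.0).
Mode = β/(α+1) = 36.0/8.2 = 4.390.
Mean = β/(α−1) = 36.0/6.2 = 5.806.

MAP = 4.390; posterior mean = 5.806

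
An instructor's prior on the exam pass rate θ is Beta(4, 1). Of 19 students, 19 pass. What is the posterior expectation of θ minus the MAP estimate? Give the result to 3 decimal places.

Posterior: Beta(4+19, 1+0) = Beta(23, 1).
Since β = 1 ≤ 1 and α > 1, the Beta density is monotone increasing on [0,1]; the mode is at 1.
Mean = 23/(23+1) = 0.958.
Difference = 0.958 − 1.000 = -0.042.
Left-skewed posterior ⇒ mean < mode.

-0.042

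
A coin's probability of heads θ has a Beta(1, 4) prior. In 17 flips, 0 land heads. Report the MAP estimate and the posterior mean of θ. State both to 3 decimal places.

Posterior: Beta(1+0, 4+17) = Beta(1, 21).
Since α = 1 ≤ 1 and β > 1, the Beta density is monotone decreasing on [0,1]; the mode is at 0.
Mean = 1/(1+21) = 0.045.
Mean > mode: the posterior has a right tail.

MAP = 0.000; posterior mean = 0.045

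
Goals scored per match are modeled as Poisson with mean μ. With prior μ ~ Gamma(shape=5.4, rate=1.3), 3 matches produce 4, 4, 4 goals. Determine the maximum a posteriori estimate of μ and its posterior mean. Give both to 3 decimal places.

maximum a posteriori estimate = 3.814, posterior mean = 4.047

Σ counts = 12. Posterior: Gamma(shape = 5.4+12 = 17.4, rate = 1.3+3 = 4.3).
Mode = (α−1)/β = 16.4/4.3 = 3.814.
Mean = α/β = 17.4/4.3 = 4.047.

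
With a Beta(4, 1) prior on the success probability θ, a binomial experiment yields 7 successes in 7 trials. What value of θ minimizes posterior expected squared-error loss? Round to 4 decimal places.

Posterior: Beta(4+7, 1+0) = Beta(11, 1).
Since β = 1 ≤ 1 and α > 1, the Beta density is monotone increasing on [0,1]; the mode is at 1.
Mean = 11/(11+1) = 0.9167.
Squared-error loss ⇒ the optimal estimator is the posterior mean.

0.9167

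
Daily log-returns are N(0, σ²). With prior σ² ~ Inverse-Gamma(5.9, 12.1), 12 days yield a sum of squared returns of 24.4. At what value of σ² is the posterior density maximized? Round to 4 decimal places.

1.8837

Posterior: Inverse-Gamma(shape = 5.9+12/2 = 11.9, scale = 12.1+24.4/2 = 24.3).
Mode = β/(α+1) = 24.3/12.9 = 1.8837.
Mean = β/(α−1) = 24.3/10.9 = 2.2294.
This is the posterior mode — the MAP estimate.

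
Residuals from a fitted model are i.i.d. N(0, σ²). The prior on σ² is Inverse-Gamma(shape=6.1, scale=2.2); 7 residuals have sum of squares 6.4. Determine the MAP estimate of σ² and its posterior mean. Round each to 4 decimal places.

σ²_MAP = 0.5094, E[σ²|data] = 0.6279

Posterior: Inverse-Gamma(shape = 6.1+7/2 = 9.6, scale = 2.2+6.4/2 = 5.4).
Mode = β/(α+1) = 5.4/10.6 = 0.5094.
Mean = β/(α−1) = 5.4/8.6 = 0.6279.
Mean > mode: the posterior has a right tail.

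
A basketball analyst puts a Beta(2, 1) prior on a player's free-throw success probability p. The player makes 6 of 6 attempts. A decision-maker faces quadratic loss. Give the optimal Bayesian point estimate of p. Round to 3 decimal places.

0.889

Posterior: Beta(2+6, 1+0) = Beta(8, 1).
Since β = 1 ≤ 1 and α > 1, the Beta density is monotone increasing on [0,1]; the mode is at 1.
Mean = 8/(8+1) = 0.889.
Quadratic loss ⇒ the optimal estimator is the posterior mean.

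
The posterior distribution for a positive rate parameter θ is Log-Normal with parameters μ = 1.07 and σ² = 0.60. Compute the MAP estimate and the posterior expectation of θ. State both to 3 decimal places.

MAP: 1.600. Posterior mean: 3.935.

Mode = exp(μ − σ²) = exp(0.47) = 1.600.
Mean = exp(μ + σ²/2) = exp(1.370) = 3.935.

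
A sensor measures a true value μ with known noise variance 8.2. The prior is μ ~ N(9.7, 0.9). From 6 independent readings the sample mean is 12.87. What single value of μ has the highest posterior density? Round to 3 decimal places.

10.959

Posterior for μ is Normal. Precision-weighted mean: (1/0.9·9.7 + 6/8.2·12.87) / (1/0.9 + 6/8.2) = 10.959.
A Normal posterior is symmetric, so mode = mean.
This is the posterior mode — the MAP estimate.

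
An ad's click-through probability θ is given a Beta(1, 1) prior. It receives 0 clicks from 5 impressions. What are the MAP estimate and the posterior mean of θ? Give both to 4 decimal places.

MAP = 0.0000; posterior mean = 0.1429

Posterior: Beta(1+0, 1+5) = Beta(1, 6).
Since α = 1 ≤ 1 and β > 1, the Beta density is monotone decreasing on [0,1]; the mode is at 0.
Mean = 1/(1+6) = 0.1429.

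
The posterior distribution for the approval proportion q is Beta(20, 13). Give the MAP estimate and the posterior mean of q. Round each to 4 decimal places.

MAP = 0.6129, posterior mean = 0.6061

Mode = (20−1)/(20+13−2) = 19/31 = 0.6129.
Mean = 20/(20+13) = 20/33 = 0.6061.
The posterior is left-skewed, so the mode exceeds the mean.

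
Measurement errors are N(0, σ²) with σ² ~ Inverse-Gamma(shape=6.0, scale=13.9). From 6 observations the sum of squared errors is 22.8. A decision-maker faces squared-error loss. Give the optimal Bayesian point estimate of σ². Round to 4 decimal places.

3.1625

Posterior: Inverse-Gamma(shape = 6.0+6/2 = 9.0, scale = 13.9+22.8/2 = 25.3).
Mode = β/(α+1) = 25.3/10.0 = 2.5300.
Mean = β/(α−1) = 25.3/8.0 = 3.1625.
Squared-error loss ⇒ the optimal estimator is the posterior mean.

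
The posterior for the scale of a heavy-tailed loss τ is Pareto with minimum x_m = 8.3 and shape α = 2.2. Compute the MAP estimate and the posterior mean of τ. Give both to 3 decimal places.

τ_MAP = 8.300, E[τ|data] = 15.217

The Pareto density is strictly decreasing on [x_m, ∞), so the mode is x_m = 8.300.
Mean = α·x_m/(α−1) = 2.2·8.3/1.2 = 15.217.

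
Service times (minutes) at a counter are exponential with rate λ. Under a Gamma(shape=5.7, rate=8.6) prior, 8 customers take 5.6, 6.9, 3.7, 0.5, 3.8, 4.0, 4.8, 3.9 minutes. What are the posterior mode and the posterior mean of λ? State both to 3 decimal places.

Σ times = 33.2. Posterior: Gamma(shape = 5.7+8 = 13.7, rate = 8.6+33.2 = 41.8).
Mode = (α−1)/β = 12.7/41.8 = 0.304.
Mean = α/β = 13.7/41.8 = 0.328.
Right-skewed posterior ⇒ mode < mean.

MAP: 0.304. Posterior mean: 0.328.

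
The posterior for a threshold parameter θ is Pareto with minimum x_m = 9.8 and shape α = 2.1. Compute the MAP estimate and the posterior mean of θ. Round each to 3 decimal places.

MAP = 9.800, posterior mean = 18.709

The Pareto density is strictly decreasing on [x_m, ∞), so the mode is x_m = 9.800.
Mean = α·x_m/(α−1) = 2.1·9.8/1.1 = 18.709.
The mean is pulled above the mode by the posterior's right skew.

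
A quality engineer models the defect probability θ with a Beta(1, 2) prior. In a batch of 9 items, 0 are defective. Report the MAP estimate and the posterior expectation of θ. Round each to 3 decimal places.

θ_MAP = 0.000, E[θ|data] = 0.083

Posterior: Beta(1+0, 2+9) = Beta(1, 11).
Since α = 1 ≤ 1 and β > 1, the Beta density is monotone decreasing on [0,1]; the mode is at 0.
Mean = 1/(1+11) = 0.083.
The posterior is right-skewed, so the mean exceeds the mode.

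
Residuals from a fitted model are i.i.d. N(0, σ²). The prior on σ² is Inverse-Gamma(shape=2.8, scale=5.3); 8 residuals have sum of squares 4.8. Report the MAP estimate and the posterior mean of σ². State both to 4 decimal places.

MAP estimate = 0.9872, posterior mean = 1.3276

Posterior: Inverse-Gamma(shape = 2.8+8/2 = 6.8, scale = 5.3+4.8/2 = 7.7).
Mode = β/(α+1) = 7.7/7.8 = 0.9872.
Mean = β/(α−1) = 7.7/5.8 = 1.3276.
The mean is pulled above the mode by the posterior's right skew.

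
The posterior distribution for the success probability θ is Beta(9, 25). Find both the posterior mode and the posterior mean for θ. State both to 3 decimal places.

Mode = (9−1)/(9+25−2) = 8/32 = 0.250.
Mean = 9/(9+25) = 9/34 = 0.265.

MAP = 0.250, posterior mean = 0.265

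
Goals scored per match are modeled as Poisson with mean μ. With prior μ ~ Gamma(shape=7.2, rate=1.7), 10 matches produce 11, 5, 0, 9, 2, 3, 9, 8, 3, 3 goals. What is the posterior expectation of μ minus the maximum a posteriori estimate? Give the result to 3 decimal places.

Σ counts = 53. Posterior: Gamma(shape = 7.2+53 = 60.2, rate = 1.7+10 = 11.7).
Mode = (α−1)/β = 59.2/11.7 = 5.060.
Mean = α/β = 60.2/11.7 = 5.145.
Difference = 5.145 − 5.060 = 0.085.

0.085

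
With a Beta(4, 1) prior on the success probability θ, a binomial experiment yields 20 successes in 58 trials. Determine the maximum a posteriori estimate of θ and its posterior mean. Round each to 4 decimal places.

Posterior: Beta(4+20, 1+38) = Beta(24, 39).
Mode = (24−1)/(24+39−2) = 23/61 = 0.3770.
Mean = 24/(24+39) = 24/63 = 0.3810.

MAP = 0.3770; posterior mean = 0.3810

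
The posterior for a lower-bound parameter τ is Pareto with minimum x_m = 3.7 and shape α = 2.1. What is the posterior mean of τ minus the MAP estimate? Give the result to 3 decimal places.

The Pareto density is strictly decreasing on [x_m, ∞), so the mode is x_m = 3.700.
Mean = α·x_m/(α−1) = 2.1·3.7/1.1 = 7.064.
Difference = 7.064 − 3.700 = 3.364.
The posterior is right-skewed, so the mean exceeds the mode.

3.364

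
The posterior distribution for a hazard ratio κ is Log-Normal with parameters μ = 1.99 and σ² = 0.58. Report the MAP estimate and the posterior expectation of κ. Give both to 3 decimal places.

MAP estimate = 4.096, posterior expectation = 9.777

Mode = exp(μ − σ²) = exp(1.41) = 4.096.
Mean = exp(μ + σ²/2) = exp(2.280) = 9.777.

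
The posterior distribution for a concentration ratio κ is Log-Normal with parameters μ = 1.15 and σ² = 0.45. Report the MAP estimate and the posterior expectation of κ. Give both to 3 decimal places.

MAP = 2.014, posterior mean = 3.955

Mode = exp(μ − σ²) = exp(0.70) = 2.014.
Mean = exp(μ + σ²/2) = exp(1.375) = 3.955.
The mean is pulled above the mode by the posterior's right skew.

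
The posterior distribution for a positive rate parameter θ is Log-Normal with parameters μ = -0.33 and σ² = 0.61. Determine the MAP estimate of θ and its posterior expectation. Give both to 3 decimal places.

θ_MAP = 0.391, E[θ|data] = 0.975

Mode = exp(μ − σ²) = exp(-0.94) = 0.391.
Mean = exp(μ + σ²/2) = exp(-0.025) = 0.975.
The posterior is right-skewed, so the mean exceeds the mode.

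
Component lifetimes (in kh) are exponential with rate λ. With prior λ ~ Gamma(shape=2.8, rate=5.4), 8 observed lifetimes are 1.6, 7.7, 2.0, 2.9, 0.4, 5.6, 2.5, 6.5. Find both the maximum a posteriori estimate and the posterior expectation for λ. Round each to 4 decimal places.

Σ times = 29.2. Posterior: Gamma(shape = 2.8+8 = 10.8, rate = 5.4+29.2 = 34.6).
Mode = (α−1)/β = 9.8/34.6 = 0.2832.
Mean = α/β = 10.8/34.6 = 0.3121.

MAP = 0.2832; posterior mean = 0.3121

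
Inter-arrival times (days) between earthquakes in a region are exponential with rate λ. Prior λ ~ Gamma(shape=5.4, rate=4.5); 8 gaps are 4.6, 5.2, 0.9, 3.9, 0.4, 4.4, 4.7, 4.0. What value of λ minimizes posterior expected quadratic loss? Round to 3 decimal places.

Σ times = 28.1. Posterior: Gamma(shape = 5.4+8 = 13.4, rate = 4.5+28.1 = 32.6).
Mode = (α−1)/β = 12.4/32.6 = 0.380.
Mean = α/β = 13.4/32.6 = 0.411.
Quadratic loss ⇒ the optimal estimator is the posterior mean.

0.411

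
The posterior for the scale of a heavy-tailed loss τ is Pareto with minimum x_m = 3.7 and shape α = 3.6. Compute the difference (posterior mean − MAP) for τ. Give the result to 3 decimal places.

The Pareto density is strictly decreasing on [x_m, ∞), so the mode is x_m = 3.700.
Mean = α·x_m/(α−1) = 3.6·3.7/2.6 = 5.123.
Difference = 5.123 − 3.700 = 1.423.

1.423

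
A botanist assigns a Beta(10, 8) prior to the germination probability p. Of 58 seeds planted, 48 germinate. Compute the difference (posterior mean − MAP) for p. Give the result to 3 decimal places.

Posterior: Beta(10+48, 8+10) = Beta(58, 18).
Mode = (58−1)/(58+18−2) = 57/74 = 0.770.
Mean = 58/(58+18) = 58/76 = 0.763.
Difference = 0.763 − 0.770 = -0.007.
Left-skewed posterior ⇒ mean < mode.

-0.007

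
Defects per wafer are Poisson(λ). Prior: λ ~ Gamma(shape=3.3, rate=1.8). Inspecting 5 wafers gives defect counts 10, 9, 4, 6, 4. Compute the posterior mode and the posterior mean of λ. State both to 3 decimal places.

MAP: 5.191. Posterior mean: 5.338.

Σ counts = 33. Posterior: Gamma(shape = 3.3+33 = 36.3, rate = 1.8+5 = 6.8).
Mode = (α−1)/β = 35.3/6.8 = 5.191.
Mean = α/β = 36.3/6.8 = 5.338.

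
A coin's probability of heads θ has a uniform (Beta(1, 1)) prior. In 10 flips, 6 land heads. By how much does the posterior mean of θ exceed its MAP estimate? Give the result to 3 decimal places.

Posterior: Beta(1+6, 1+4) = Beta(7, 5).
Mode = (7−1)/(7+5−2) = 6/10 = 0.600.
Mean = 7/(7+5) = 7/12 = 0.583.
Difference = 0.583 − 0.600 = -0.017.

-0.017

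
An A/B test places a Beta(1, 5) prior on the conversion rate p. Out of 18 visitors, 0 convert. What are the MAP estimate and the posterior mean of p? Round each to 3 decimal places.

MAP = 0.000; posterior mean = 0.042

Posterior: Beta(1+0, 5+18) = Beta(1, 23).
Since α = 1 ≤ 1 and β > 1, the Beta density is monotone decreasing on [0,1]; the mode is at 0.
Mean = 1/(1+23) = 0.042.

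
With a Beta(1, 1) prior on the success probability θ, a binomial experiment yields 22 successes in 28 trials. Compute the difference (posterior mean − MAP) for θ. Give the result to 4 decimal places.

Posterior: Beta(1+22, 1+6) = Beta(23, 7).
Mode = (23−1)/(23+7−2) = 22/28 = 0.7857.
With a flat prior the MAP equals the MLE, 22/28.
Mean = 23/(23+7) = 23/30 = 0.7667.
Difference = 0.7667 − 0.7857 = -0.0190.
The posterior is left-skewed, so the mode exceeds the mean.

-0.0190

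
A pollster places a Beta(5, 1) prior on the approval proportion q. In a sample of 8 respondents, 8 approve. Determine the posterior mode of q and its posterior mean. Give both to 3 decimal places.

MAP = 1.000, posterior mean = 0.929

Posterior: Beta(5+8, 1+0) = Beta(13, 1).
Since β = 1 ≤ 1 and α > 1, the Beta density is monotone increasing on [0,1]; the mode is at 1.
Mean = 13/(13+1) = 0.929.
Left-skewed posterior ⇒ mean < mode.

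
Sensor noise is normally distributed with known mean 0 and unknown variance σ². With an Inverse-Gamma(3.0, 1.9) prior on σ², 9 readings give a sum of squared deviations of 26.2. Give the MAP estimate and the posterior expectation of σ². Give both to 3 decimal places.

Posterior: Inverse-Gamma(shape = 3.0+9/2 = 7.5, scale = 1.9+26.2/2 = 15.0).
Mode = β/(α+1) = 15.0/8.5 = 1.765.
Mean = β/(α−1) = 15.0/6.5 = 2.308.
Mean > mode: the posterior has a right tail.

σ²_MAP = 1.765, E[σ²|data] = 2.308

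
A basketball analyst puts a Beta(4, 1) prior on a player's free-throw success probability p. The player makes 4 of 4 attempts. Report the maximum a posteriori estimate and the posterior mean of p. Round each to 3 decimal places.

maximum a posteriori estimate = 1.000, posterior mean = 0.889

Posterior: Beta(4+4, 1+0) = Beta(8, 1).
Since β = 1 ≤ 1 and α > 1, the Beta density is monotone increasing on [0,1]; the mode is at 1.
Mean = 8/(8+1) = 0.889.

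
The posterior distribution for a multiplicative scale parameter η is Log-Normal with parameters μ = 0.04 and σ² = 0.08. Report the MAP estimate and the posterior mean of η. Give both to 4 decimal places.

Mode = exp(μ − σ²) = exp(-0.04) = 0.9608.
Mean = exp(μ + σ²/2) = exp(0.080) = 1.0833.

MAP = 0.9608, posterior mean = 1.0833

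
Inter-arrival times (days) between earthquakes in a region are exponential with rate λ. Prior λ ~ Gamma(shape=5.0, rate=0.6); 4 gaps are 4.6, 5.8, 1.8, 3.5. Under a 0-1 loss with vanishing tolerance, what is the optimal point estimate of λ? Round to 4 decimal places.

0.4908

Σ times = 15.7. Posterior: Gamma(shape = 5.0+4 = 9.0, rate = 0.6+15.7 = 16.3).
Mode = (α−1)/β = 8.0/16.3 = 0.4908.
Mean = α/β = 9.0/16.3 = 0.5521.
This is the posterior mode — the MAP estimate.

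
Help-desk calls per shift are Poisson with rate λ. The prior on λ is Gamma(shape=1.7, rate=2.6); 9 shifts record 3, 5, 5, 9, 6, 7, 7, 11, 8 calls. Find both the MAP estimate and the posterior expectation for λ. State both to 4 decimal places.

Σ counts = 61. Posterior: Gamma(shape = 1.7+61 = 62.7, rate = 2.6+9 = 11.6).
Mode = (α−1)/β = 61.7/11.6 = 5.3190.
Mean = α/β = 62.7/11.6 = 5.4052.

MAP = 5.3190; posterior mean = 5.4052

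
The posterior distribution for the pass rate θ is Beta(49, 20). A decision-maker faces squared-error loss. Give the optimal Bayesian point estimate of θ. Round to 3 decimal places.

Mode = (49−1)/(49+20−2) = 48/67 = 0.716.
Mean = 49/(49+20) = 49/69 = 0.710.
Squared-error loss ⇒ the optimal estimator is the posterior mean.

0.710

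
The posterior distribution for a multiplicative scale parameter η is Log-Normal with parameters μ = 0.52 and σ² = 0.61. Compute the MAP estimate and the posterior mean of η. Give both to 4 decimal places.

Mode = exp(μ − σ²) = exp(-0.09) = 0.9139.
Mean = exp(μ + σ²/2) = exp(0.825) = 2.2819.
The mean is pulled above the mode by the posterior's right skew.

MAP = 0.9139; posterior mean = 2.2819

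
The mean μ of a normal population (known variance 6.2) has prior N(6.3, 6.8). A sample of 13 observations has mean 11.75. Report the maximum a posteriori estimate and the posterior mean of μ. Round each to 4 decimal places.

MAP: 11.3928. Posterior mean: 11.3928.

Posterior for μ is Normal. Precision-weighted mean: (1/6.8·6.3 + 13/6.2·11.75) / (1/6.8 + 13/6.2) = 11.3928.
A Normal posterior is symmetric, so mode = mean.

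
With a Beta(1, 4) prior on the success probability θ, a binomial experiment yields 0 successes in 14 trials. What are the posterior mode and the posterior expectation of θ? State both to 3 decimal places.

Posterior: Beta(1+0, 4+14) = Beta(1, 18).
Since α = 1 ≤ 1 and β > 1, the Beta density is monotone decreasing on [0,1]; the mode is at 0.
Mean = 1/(1+18) = 0.053.
The mean is pulled above the mode by the posterior's right skew.

MAP = 0.000, posterior mean = 0.053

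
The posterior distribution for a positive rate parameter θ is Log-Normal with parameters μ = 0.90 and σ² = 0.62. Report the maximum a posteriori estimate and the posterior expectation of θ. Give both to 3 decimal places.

θ_MAP = 1.323, E[θ|data] = 3.353

Mode = exp(μ − σ²) = exp(0.28) = 1.323.
Mean = exp(μ + σ²/2) = exp(1.210) = 3.353.
Right-skewed posterior ⇒ mode < mean.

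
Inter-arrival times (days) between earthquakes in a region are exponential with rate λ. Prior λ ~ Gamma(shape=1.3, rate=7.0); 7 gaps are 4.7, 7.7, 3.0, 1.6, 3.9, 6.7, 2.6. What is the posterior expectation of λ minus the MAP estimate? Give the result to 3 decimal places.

0.027

Σ times = 30.2. Posterior: Gamma(shape = 1.3+7 = 8.3, rate = 7.0+30.2 = 37.2).
Mode = (α−1)/β = 7.3/37.2 = 0.196.
Mean = α/β = 8.3/37.2 = 0.223.
Difference = 0.223 − 0.196 = 0.027.
The posterior is right-skewed, so the mean exceeds the mode.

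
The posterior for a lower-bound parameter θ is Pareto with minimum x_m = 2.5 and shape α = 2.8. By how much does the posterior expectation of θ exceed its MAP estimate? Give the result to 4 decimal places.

1.3889

The Pareto density is strictly decreasing on [x_m, ∞), so the mode is x_m = 2.5000.
Mean = α·x_m/(α−1) = 2.8·2.5/1.8 = 3.8889.
Difference = 3.8889 − 2.5000 = 1.3889.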